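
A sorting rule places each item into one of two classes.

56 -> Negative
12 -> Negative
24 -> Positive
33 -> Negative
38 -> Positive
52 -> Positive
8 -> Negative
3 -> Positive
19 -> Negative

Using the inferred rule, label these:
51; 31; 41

The common property of the 'Positive' items is: ≡ 3 (mod 7). No 'Negative' item has it.

Negative, Positive, Negative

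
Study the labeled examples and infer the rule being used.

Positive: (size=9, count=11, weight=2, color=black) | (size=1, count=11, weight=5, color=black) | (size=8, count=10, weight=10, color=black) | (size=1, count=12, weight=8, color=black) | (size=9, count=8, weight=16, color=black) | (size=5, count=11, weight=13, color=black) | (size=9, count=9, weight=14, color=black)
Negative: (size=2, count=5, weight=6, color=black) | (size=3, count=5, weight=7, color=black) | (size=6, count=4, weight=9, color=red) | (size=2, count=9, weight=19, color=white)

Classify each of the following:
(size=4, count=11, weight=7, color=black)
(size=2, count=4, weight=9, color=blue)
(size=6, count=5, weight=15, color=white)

Positive, Negative, Negative

The rule appears to be: color is black AND count ≥ 8.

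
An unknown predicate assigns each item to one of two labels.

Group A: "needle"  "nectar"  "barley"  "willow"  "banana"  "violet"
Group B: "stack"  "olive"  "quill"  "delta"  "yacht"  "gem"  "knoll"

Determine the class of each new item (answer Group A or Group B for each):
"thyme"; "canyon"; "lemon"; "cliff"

Group B, Group A, Group B, Group B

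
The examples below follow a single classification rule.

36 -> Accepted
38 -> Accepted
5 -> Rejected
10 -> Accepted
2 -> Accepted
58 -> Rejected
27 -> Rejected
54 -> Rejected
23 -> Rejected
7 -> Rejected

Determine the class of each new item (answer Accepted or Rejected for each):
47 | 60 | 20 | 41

Rejected, Rejected, Accepted, Rejected

'Accepted' ⟺ even AND at most 38.
47: 47 is odd, 47 > 38 — fails the rule, so Rejected. 60: 60 is even, 60 > 38 — fails the rule, so Rejected. 20: 20 is even, 20 ≤ 38 — meets the rule, so Accepted. 41: 41 is odd, 41 > 38 — fails the rule, so Rejected.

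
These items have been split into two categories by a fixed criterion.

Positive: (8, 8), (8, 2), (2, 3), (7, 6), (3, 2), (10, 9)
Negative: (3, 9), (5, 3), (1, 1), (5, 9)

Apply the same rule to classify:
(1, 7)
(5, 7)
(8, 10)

Checking candidate rules against both groups, what survives is: product is even.
(1, 7) → 1·7 = 7 → Negative. (5, 7) → 5·7 = 35 → Negative. (8, 10) → 8·10 = 80 → Positive.

Negative, Negative, Positive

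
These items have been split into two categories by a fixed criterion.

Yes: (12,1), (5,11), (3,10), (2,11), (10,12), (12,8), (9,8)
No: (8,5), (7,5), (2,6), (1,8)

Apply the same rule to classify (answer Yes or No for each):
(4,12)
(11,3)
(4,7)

Yes, Yes, No

Every 'Yes' example satisfies: max ≥ 9. None of the 'No' examples do.
(4,12): max 12 — qualifies, so Yes. (11,3): max 11 — qualifies, so Yes. (4,7): max 7 — does not satisfy this, so No.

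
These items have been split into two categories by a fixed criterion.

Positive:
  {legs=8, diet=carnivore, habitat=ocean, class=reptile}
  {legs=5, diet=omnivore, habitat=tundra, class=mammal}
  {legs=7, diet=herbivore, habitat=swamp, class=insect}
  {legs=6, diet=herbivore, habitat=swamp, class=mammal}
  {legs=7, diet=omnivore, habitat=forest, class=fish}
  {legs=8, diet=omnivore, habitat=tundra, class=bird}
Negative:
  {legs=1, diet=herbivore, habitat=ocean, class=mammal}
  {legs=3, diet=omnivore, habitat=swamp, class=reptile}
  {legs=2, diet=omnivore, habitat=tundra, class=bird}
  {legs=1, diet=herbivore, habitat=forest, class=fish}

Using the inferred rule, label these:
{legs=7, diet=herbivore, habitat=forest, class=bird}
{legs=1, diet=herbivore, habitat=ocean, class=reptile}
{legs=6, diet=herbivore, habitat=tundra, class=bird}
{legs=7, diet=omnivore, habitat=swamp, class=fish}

The common property of the 'Positive' items is: legs ≥ 5. No 'Negative' item has it.

Positive, Negative, Positive, Positive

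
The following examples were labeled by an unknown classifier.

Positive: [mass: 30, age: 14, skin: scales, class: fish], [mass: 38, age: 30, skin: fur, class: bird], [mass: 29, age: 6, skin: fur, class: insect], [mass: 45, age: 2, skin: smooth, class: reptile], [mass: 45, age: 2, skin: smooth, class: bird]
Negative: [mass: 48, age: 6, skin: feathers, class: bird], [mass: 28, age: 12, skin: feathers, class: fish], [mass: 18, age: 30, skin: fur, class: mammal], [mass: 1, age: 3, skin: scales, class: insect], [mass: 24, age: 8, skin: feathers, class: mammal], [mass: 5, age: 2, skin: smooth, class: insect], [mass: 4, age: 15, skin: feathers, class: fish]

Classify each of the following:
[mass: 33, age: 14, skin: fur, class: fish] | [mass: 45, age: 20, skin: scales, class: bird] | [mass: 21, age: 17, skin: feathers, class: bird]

Positive, Positive, Negative

The pattern is that an item is 'Positive' exactly when: mass ≥ 29 AND mass ≤ 45.
[mass: 33, age: 14, skin: fur, class: fish]: mass = 33 — meets the rule, so Positive.
[mass: 45, age: 20, skin: scales, class: bird]: mass = 45 — meets the rule, so Positive.
[mass: 21, age: 17, skin: feathers, class: bird]: mass = 21 — does not satisfy this, so Negative.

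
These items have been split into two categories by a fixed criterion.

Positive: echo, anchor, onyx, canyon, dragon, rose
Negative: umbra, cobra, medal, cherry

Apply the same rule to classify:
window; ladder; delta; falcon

The rule appears to be: even length AND contains 'o'.
window: length 6, has 'o', has this property → Positive. ladder: length 6, no 'o', fails the rule → Negative. delta: length 5, no 'o', fails the rule → Negative. falcon: length 6, has 'o', has this property → Positive.

Positive, Negative, Negative, Positive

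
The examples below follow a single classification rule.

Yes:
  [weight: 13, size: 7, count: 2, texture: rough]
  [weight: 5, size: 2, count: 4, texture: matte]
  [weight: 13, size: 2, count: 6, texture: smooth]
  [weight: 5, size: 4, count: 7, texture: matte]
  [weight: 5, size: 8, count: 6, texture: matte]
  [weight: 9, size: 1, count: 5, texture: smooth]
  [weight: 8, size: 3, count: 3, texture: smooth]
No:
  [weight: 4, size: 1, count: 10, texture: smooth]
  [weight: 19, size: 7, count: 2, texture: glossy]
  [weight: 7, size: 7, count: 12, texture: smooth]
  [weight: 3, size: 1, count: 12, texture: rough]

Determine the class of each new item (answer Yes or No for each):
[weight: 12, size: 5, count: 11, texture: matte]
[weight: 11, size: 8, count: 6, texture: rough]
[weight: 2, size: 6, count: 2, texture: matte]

No, Yes, Yes

The simplest hypothesis consistent with all the labels is: weight ≤ 13 AND count ≤ 7.
[weight: 12, size: 5, count: 11, texture: matte]: weight = 12, count = 11 — fails the rule, so No. [weight: 11, size: 8, count: 6, texture: rough]: weight = 11, count = 6 — matches, so Yes. [weight: 2, size: 6, count: 2, texture: matte]: weight = 2, count = 2 — matches, so Yes.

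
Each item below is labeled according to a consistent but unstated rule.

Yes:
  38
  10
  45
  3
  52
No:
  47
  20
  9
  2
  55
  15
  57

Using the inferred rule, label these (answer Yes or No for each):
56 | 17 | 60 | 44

Looking at the examples, the only property every 'Yes' case has and every 'No' case lacks is: ≡ 3 (mod 7).
56 — 56 mod 7 = 0, hence No.
17 — 17 mod 7 = 3, hence Yes.
60 — 60 mod 7 = 4, hence No.
44 — 44 mod 7 = 2, hence No.

No, Yes, No, No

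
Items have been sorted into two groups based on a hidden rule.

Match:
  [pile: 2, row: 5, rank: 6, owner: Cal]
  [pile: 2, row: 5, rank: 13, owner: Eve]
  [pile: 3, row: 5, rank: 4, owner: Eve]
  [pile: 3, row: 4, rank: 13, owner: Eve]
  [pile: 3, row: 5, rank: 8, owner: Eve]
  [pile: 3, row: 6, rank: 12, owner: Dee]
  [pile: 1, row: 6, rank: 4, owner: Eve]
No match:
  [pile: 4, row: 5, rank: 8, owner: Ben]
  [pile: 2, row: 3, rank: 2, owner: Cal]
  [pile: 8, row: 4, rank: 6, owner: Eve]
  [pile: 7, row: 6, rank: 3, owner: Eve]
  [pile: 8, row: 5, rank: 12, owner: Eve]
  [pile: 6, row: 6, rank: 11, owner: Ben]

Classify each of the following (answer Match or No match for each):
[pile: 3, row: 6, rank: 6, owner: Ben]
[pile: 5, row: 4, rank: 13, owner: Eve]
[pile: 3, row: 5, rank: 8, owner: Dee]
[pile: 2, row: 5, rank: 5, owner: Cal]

Match, No match, Match, Match

The rule appears to be: row ≥ 4 AND pile ≤ 3.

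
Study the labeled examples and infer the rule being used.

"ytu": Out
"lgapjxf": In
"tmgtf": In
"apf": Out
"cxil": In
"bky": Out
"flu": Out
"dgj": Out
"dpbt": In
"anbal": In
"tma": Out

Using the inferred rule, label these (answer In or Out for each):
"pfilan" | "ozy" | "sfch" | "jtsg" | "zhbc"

In, Out, In, In, In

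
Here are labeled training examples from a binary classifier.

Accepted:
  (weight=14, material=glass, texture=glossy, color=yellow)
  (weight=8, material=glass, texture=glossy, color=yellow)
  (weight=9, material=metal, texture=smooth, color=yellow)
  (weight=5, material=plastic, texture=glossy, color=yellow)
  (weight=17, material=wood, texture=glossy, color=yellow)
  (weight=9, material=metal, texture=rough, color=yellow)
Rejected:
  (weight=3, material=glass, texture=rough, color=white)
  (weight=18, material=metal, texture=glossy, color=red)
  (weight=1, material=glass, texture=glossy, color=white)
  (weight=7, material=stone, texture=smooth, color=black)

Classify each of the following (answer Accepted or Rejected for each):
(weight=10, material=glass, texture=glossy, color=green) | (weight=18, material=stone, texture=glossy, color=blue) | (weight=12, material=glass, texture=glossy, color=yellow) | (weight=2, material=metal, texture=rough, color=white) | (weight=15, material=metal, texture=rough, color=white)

The common property of the 'Accepted' items is: color is yellow. No 'Rejected' item has it.
(weight=10, material=glass, texture=glossy, color=green): color is green — does not pass, so Rejected.
(weight=18, material=stone, texture=glossy, color=blue): color is blue — does not pass, so Rejected.
(weight=12, material=glass, texture=glossy, color=yellow): color is yellow — satisfies this, so Accepted.
(weight=2, material=metal, texture=rough, color=white): color is white — does not pass, so Rejected.
(weight=15, material=metal, texture=rough, color=white): color is white — does not pass, so Rejected.

Rejected, Rejected, Accepted, Rejected, Rejected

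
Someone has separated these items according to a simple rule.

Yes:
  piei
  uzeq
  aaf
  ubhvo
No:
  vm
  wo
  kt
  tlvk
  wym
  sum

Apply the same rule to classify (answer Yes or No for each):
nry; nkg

The distinguishing property — has ≥ 2 vowels — holds for all the 'Yes' cases and none of the 'No' cases.

No, No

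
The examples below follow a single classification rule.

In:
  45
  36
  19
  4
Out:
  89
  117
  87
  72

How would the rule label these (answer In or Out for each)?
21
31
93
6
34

In, In, Out, In, In

The pattern is that an item is 'In' exactly when: at most 45.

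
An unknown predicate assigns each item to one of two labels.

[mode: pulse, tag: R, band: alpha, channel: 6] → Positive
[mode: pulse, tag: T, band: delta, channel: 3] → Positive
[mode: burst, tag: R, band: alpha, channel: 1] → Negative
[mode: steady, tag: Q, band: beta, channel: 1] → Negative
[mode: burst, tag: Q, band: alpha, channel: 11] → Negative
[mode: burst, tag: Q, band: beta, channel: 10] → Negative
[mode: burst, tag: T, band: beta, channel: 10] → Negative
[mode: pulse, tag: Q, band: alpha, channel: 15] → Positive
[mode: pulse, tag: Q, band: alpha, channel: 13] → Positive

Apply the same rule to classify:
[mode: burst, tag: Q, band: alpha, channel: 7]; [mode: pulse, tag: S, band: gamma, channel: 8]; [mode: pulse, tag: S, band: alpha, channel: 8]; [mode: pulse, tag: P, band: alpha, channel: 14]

One predicate separates the groups cleanly: mode is pulse.

Negative, Positive, Positive, Positive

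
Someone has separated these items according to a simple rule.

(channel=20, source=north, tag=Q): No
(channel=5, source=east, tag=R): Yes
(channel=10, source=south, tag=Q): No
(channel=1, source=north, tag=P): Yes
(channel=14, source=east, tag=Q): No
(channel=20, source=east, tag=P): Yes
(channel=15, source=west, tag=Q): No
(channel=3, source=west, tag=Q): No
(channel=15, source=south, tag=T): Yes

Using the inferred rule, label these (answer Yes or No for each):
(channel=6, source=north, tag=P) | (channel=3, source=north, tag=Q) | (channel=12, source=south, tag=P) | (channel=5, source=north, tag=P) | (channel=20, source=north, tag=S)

Yes, No, Yes, Yes, Yes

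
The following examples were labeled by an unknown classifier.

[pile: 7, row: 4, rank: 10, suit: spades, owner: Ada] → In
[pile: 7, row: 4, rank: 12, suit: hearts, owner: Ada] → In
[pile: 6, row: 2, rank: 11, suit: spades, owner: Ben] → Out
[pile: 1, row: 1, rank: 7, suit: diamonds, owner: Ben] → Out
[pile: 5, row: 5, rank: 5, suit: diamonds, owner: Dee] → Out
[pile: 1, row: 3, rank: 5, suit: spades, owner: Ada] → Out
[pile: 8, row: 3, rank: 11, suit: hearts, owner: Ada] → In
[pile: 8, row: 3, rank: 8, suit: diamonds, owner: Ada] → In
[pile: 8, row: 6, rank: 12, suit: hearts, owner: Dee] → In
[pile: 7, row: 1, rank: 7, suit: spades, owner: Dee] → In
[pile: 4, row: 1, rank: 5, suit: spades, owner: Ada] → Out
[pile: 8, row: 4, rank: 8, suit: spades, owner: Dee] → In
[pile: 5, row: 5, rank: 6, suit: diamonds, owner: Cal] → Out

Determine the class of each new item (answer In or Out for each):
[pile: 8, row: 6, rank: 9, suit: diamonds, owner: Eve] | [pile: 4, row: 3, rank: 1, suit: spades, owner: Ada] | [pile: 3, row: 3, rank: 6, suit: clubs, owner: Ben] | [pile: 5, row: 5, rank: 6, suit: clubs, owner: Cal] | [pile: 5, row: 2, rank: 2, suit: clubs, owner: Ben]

A rule that fits every label: pile ≥ 7 — true of each 'In' example, false of each 'Out' one.
In: [pile: 8, row: 6, rank: 9, suit: diamonds, owner: Eve], since pile = 8. Out: [pile: 4, row: 3, rank: 1, suit: spades, owner: Ada], since pile = 4. Out: [pile: 3, row: 3, rank: 6, suit: clubs, owner: Ben], since pile = 3. Out: [pile: 5, row: 5, rank: 6, suit: clubs, owner: Cal], since pile = 5. Out: [pile: 5, row: 2, rank: 2, suit: clubs, owner: Ben], since pile = 5.

In, Out, Out, Out, Out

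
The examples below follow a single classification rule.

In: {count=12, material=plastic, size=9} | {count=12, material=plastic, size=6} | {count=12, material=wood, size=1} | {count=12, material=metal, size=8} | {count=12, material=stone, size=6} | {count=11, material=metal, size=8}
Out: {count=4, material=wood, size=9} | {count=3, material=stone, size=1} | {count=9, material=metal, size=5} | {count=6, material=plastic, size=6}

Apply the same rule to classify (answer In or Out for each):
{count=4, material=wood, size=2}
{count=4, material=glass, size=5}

Out, Out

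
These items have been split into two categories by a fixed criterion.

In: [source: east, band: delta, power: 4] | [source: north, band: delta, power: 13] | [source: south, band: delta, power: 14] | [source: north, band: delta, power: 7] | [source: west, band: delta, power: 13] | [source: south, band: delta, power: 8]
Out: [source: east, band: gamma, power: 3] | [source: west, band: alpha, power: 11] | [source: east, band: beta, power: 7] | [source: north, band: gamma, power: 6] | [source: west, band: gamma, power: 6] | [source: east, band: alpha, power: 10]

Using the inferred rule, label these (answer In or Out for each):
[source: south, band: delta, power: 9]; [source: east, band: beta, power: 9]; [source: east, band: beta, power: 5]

The distinguishing property — band is delta — holds for all the 'In' cases and none of the 'Out' cases.
[source: south, band: delta, power: 9] → band is delta → In. [source: east, band: beta, power: 9] → band is beta → Out. [source: east, band: beta, power: 5] → band is beta → Out.

In, Out, Out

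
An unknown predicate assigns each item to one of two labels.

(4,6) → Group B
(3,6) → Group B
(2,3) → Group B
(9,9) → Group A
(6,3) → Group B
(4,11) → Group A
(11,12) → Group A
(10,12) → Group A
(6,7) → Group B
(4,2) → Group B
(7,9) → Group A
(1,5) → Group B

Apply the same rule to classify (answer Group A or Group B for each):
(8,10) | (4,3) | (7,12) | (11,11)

Group A, Group B, Group A, Group A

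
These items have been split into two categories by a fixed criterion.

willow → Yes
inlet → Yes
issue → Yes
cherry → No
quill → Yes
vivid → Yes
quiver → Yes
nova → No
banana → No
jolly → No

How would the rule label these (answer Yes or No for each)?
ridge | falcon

The common property of the 'Yes' items is: contains 'i'. No 'No' item has it.
ridge: has 'i' — passes, so Yes.
falcon: no 'i' — doesn't qualify, so No.

Yes, No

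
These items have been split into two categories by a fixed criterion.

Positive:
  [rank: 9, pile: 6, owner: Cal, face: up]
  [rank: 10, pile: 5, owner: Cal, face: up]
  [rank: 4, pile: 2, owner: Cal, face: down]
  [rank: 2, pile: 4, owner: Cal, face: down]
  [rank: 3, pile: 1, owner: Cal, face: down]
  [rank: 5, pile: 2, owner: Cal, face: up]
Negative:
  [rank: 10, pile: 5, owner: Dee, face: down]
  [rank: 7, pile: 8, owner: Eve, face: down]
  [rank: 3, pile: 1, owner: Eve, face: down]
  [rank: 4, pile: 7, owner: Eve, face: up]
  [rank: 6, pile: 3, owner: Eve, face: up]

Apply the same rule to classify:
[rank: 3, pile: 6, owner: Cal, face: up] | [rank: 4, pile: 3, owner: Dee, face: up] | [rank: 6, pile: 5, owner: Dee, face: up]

Positive, Negative, Negative

Rule: owner is Cal. This holds for each 'Positive' example and fails for each 'Negative' one.
[rank: 3, pile: 6, owner: Cal, face: up]: owner is Cal, qualifies → Positive.
[rank: 4, pile: 3, owner: Dee, face: up]: owner is Dee, does not satisfy this → Negative.
[rank: 6, pile: 5, owner: Dee, face: up]: owner is Dee, does not satisfy this → Negative.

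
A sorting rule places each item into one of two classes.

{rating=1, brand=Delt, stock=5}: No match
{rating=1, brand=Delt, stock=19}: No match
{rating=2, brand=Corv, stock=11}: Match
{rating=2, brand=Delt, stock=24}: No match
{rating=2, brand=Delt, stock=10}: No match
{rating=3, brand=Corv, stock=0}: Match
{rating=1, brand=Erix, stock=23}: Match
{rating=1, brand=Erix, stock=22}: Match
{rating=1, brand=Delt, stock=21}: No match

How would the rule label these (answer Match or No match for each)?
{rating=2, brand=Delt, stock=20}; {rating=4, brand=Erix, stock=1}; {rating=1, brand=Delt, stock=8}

No match, Match, No match

Rule: brand is not Delt. This holds for each 'Match' example and fails for each 'No match' one.
{rating=2, brand=Delt, stock=20}: brand is Delt — does not pass, so No match. {rating=4, brand=Erix, stock=1}: brand is Erix — checks out, so Match. {rating=1, brand=Delt, stock=8}: brand is Delt — does not pass, so No match.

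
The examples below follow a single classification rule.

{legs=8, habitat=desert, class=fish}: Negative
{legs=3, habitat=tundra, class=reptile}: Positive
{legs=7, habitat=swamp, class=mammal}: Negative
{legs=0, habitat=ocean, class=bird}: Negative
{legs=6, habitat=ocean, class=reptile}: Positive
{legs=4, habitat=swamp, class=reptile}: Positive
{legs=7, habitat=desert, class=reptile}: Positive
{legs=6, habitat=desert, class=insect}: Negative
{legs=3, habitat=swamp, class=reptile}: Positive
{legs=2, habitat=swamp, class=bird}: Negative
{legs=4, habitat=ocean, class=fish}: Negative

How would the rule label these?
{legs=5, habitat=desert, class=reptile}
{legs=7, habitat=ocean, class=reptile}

Positive, Positive

Checking candidate rules against both groups, what survives is: class is reptile.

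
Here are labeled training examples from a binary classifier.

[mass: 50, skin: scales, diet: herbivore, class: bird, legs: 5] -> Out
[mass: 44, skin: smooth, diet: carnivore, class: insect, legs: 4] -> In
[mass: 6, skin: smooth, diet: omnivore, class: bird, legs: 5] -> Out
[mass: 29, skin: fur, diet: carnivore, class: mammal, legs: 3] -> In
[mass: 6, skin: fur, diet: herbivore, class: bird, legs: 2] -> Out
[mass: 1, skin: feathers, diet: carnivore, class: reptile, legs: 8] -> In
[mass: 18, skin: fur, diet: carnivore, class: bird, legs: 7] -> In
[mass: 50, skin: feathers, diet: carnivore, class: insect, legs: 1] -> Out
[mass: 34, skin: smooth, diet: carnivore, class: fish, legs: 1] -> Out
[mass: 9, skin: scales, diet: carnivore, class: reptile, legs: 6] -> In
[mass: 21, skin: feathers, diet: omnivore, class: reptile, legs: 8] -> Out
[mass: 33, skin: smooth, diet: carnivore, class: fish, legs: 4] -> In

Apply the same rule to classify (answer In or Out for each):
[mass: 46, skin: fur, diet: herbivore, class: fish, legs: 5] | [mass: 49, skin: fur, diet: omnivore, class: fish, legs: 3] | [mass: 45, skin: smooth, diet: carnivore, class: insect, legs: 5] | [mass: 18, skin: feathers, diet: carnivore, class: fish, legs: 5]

The rule appears to be: diet is carnivore AND legs ≥ 2.
[mass: 46, skin: fur, diet: herbivore, class: fish, legs: 5] — diet is herbivore, legs = 5, hence Out.
[mass: 49, skin: fur, diet: omnivore, class: fish, legs: 3] — diet is omnivore, legs = 3, hence Out.
[mass: 45, skin: smooth, diet: carnivore, class: insect, legs: 5] — diet is carnivore, legs = 5, hence In.
[mass: 18, skin: feathers, diet: carnivore, class: fish, legs: 5] — diet is carnivore, legs = 5, hence In.

Out, Out, In, In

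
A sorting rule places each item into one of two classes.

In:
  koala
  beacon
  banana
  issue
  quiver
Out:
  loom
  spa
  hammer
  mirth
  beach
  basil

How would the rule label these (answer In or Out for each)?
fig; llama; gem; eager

Out, Out, Out, In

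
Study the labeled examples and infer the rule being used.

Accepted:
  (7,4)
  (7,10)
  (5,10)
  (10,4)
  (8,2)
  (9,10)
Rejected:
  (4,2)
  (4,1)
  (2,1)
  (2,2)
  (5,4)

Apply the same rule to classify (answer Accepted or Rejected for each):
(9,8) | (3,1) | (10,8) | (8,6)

A rule that fits every label: sum ≥ 10 — true of each 'Accepted' example, false of each 'Rejected' one.

Accepted, Rejected, Accepted, Accepted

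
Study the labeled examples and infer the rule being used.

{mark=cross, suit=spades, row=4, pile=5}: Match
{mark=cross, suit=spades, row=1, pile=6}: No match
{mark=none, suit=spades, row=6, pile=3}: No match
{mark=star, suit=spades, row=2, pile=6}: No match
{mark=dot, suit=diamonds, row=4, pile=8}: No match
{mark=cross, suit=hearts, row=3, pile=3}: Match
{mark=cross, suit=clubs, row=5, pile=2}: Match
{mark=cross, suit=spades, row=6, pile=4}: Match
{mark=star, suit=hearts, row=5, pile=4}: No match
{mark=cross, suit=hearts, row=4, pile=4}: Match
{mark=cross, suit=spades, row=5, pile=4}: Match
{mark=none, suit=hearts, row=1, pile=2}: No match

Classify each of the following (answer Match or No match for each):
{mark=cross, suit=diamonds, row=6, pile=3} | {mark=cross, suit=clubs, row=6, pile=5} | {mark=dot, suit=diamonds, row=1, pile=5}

Match, Match, No match

The classifier is using: mark is cross AND row ≥ 2.
{mark=cross, suit=diamonds, row=6, pile=3}: mark is cross, row = 6 — satisfies this, so Match. {mark=cross, suit=clubs, row=6, pile=5}: mark is cross, row = 6 — satisfies this, so Match. {mark=dot, suit=diamonds, row=1, pile=5}: mark is dot, row = 1 — does not fit, so No match.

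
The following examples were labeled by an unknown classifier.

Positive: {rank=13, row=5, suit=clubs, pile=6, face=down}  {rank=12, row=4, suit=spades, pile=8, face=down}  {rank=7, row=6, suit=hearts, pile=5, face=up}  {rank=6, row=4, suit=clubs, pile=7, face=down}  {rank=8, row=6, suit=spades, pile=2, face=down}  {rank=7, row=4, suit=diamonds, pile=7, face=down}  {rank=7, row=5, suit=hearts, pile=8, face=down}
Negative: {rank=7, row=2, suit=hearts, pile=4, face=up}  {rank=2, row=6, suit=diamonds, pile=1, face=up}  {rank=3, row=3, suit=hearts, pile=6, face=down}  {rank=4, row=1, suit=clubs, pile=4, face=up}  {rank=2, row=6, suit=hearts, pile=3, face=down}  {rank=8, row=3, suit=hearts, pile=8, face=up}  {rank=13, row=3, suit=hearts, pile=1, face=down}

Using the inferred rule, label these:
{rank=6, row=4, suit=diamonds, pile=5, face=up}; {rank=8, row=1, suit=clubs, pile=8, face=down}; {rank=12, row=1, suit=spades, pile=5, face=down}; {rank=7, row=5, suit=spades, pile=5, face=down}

The common property of the 'Positive' items is: row ≥ 4 AND rank ≥ 3. No 'Negative' item has it.

Positive, Negative, Negative, Positive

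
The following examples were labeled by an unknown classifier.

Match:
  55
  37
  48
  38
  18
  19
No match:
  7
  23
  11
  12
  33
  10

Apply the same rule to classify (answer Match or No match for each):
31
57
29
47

No match, Match, Match, Match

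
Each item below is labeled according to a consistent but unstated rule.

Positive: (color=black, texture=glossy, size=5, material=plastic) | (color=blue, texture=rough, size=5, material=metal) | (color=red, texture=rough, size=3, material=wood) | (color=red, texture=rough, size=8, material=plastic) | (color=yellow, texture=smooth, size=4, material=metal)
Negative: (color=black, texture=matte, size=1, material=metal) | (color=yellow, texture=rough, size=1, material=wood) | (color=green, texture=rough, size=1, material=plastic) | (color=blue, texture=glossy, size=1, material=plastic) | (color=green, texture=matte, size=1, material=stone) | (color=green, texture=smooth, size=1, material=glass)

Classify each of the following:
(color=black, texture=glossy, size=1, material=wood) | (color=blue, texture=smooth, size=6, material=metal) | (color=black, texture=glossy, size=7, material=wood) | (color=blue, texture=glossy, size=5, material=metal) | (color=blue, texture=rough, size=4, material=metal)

Negative, Positive, Positive, Positive, Positive

A rule that fits every label: size ≥ 3 — true of each 'Positive' example, false of each 'Negative' one.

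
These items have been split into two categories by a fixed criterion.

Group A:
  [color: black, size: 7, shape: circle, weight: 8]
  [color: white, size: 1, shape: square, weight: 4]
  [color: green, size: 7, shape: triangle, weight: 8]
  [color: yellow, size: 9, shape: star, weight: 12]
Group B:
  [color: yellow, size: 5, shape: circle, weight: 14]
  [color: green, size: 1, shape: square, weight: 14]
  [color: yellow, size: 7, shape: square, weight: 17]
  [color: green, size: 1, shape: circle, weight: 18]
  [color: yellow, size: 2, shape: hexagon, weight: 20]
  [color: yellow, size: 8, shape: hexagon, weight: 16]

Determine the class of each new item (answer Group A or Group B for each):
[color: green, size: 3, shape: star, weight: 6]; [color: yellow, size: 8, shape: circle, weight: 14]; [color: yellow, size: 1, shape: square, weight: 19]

Group A, Group B, Group B

The pattern is that an item is 'Group A' exactly when: weight ≤ 12.
[color: green, size: 3, shape: star, weight: 6]: weight = 6, fits → Group A. [color: yellow, size: 8, shape: circle, weight: 14]: weight = 14, does not fit → Group B. [color: yellow, size: 1, shape: square, weight: 19]: weight = 19, does not fit → Group B.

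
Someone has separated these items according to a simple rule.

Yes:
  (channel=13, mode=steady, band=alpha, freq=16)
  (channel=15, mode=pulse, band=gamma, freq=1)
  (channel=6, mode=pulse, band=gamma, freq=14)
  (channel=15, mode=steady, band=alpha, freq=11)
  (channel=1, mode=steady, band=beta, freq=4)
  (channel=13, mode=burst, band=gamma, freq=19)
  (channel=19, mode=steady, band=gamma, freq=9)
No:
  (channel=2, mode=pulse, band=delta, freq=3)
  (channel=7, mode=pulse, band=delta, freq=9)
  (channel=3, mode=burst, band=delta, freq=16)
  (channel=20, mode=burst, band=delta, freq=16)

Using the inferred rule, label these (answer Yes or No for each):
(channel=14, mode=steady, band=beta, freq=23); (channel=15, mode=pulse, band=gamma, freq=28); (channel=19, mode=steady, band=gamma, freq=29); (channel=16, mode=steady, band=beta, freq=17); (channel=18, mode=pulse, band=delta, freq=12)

'Yes' ⟺ band is not delta.
Yes: (channel=14, mode=steady, band=beta, freq=23), since band is beta.
Yes: (channel=15, mode=pulse, band=gamma, freq=28), since band is gamma.
Yes: (channel=19, mode=steady, band=gamma, freq=29), since band is gamma.
Yes: (channel=16, mode=steady, band=beta, freq=17), since band is beta.
No: (channel=18, mode=pulse, band=delta, freq=12), since band is delta.

Yes, Yes, Yes, Yes, No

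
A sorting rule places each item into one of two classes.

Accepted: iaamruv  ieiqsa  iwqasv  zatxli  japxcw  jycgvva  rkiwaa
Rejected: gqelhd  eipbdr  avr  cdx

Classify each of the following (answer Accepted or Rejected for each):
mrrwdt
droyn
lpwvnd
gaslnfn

Rejected, Rejected, Rejected, Accepted

The distinguishing property — length ≥ 6 AND contains 'a' — holds for all the 'Accepted' cases and none of the 'Rejected' cases.
mrrwdt → length 6, no 'a' → Rejected.
droyn → length 5, no 'a' → Rejected.
lpwvnd → length 6, no 'a' → Rejected.
gaslnfn → length 7, has 'a' → Accepted.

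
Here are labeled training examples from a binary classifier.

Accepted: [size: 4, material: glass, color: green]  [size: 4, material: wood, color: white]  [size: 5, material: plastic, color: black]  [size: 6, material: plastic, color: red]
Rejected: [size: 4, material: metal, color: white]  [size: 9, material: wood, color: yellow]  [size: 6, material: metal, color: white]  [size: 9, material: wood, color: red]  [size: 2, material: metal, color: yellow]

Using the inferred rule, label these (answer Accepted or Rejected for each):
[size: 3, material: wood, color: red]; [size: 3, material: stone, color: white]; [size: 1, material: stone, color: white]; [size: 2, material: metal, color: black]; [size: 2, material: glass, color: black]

Accepted, Accepted, Accepted, Rejected, Accepted

'Accepted' ⟺ material is not metal AND size ≤ 6.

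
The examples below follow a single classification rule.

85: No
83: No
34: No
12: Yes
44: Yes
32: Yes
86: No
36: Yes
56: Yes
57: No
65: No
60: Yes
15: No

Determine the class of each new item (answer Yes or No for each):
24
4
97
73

Yes, Yes, No, No

Every 'Yes' example satisfies: multiple of 4. None of the 'No' examples do.
24: 24 = 4·6 — has this property, so Yes.
4: 4 = 4·1 — has this property, so Yes.
97: 97 = 4·24 + 1 — fails the rule, so No.
73: 73 = 4·18 + 1 — fails the rule, so No.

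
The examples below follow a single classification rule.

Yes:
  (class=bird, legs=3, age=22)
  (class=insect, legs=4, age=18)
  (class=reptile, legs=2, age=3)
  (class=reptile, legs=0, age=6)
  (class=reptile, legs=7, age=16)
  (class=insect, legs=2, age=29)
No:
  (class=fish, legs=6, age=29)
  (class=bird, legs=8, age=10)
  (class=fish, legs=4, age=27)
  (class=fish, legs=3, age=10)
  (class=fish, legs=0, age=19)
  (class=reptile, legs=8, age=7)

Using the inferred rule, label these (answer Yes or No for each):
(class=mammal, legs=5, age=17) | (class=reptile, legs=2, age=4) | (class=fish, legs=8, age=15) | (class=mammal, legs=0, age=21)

'Yes' ⟺ class is not fish AND legs ≤ 7.
(class=mammal, legs=5, age=17) → class is mammal, legs = 5 → Yes. (class=reptile, legs=2, age=4) → class is reptile, legs = 2 → Yes. (class=fish, legs=8, age=15) → class is fish, legs = 8 → No. (class=mammal, legs=0, age=21) → class is mammal, legs = 0 → Yes.

Yes, Yes, No, Yes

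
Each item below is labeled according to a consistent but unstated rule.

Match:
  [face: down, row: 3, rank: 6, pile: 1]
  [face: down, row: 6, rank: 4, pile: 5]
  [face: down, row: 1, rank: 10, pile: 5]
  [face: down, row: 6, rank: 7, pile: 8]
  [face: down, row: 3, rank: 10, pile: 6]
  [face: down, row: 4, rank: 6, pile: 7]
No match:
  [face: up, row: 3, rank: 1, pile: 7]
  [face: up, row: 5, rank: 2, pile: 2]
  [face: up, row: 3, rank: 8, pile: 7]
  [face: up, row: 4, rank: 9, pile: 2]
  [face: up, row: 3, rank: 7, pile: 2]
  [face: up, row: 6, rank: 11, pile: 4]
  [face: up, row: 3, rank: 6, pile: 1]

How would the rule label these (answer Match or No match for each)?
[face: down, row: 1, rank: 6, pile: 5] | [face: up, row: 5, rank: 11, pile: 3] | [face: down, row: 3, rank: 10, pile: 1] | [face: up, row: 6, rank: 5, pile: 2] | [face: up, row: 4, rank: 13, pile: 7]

The simplest hypothesis consistent with all the labels is: face is down.

Match, No match, Match, No match, No match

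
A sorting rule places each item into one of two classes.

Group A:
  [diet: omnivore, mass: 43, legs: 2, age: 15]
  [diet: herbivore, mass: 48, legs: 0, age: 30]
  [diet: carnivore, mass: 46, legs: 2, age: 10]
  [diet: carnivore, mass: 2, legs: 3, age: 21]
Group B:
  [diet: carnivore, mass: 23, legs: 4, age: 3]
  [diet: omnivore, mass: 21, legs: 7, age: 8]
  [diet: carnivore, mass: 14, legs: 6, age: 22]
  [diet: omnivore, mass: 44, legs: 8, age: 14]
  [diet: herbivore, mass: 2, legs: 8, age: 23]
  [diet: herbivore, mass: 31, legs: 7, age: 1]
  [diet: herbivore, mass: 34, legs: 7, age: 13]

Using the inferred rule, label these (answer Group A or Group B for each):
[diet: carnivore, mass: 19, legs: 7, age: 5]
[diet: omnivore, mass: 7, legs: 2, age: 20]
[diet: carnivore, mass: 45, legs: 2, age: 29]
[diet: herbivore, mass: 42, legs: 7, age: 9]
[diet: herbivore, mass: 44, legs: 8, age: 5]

Group B, Group A, Group A, Group B, Group B

All 'Group A' examples share one property — legs ≤ 3 — and every 'Group B' example lacks it.
Group B: [diet: carnivore, mass: 19, legs: 7, age: 5], since legs = 7. Group A: [diet: omnivore, mass: 7, legs: 2, age: 20], since legs = 2. Group A: [diet: carnivore, mass: 45, legs: 2, age: 29], since legs = 2. Group B: [diet: herbivore, mass: 42, legs: 7, age: 9], since legs = 7. Group B: [diet: herbivore, mass: 44, legs: 8, age: 5], since legs = 8.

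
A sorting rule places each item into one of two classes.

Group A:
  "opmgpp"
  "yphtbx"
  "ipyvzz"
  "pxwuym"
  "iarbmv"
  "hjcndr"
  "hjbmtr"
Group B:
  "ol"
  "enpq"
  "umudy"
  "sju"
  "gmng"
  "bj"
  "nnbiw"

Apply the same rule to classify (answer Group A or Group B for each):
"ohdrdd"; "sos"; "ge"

Group A, Group B, Group B

The simplest hypothesis consistent with all the labels is: length 6.
"ohdrdd": length 6, matches → Group A. "sos": length 3, does not satisfy this → Group B. "ge": length 2, does not satisfy this → Group B.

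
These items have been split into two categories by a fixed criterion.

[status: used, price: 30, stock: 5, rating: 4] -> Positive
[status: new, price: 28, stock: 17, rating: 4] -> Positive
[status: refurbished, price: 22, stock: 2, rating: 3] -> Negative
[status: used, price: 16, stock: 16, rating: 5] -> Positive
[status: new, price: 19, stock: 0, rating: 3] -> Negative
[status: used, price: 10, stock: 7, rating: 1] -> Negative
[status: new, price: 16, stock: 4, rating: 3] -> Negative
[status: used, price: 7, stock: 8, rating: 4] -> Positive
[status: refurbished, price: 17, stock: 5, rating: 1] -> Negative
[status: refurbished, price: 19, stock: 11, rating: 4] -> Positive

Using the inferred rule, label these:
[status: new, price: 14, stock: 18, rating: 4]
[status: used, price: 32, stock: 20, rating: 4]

Positive, Positive

All 'Positive' examples share one property — rating ≥ 4 — and every 'Negative' example lacks it.
[status: new, price: 14, stock: 18, rating: 4]: rating = 4, passes → Positive.
[status: used, price: 32, stock: 20, rating: 4]: rating = 4, passes → Positive.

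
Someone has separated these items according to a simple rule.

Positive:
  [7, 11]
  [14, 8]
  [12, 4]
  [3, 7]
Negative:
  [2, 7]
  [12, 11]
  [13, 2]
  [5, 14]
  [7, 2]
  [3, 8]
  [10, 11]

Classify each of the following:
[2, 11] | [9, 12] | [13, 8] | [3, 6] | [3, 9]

Negative, Negative, Negative, Negative, Positive

A rule that fits every label: sum is even — true of each 'Positive' example, false of each 'Negative' one.
[2, 11] → 2+11 = 13 → Negative. [9, 12] → 9+12 = 21 → Negative. [13, 8] → 13+8 = 21 → Negative. [3, 6] → 3+6 = 9 → Negative. [3, 9] → 3+9 = 12 → Positive.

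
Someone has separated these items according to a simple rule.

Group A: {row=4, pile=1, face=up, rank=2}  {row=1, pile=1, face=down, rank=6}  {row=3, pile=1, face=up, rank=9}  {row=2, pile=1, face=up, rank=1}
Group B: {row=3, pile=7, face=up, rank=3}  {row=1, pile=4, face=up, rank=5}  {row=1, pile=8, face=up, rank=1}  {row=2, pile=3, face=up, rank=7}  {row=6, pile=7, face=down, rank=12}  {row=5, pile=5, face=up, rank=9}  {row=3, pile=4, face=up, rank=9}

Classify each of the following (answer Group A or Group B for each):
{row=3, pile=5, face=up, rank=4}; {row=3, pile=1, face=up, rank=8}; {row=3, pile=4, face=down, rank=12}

A rule that fits every label: pile = 1 — true of each 'Group A' example, false of each 'Group B' one.
{row=3, pile=5, face=up, rank=4}: pile = 5, does not pass → Group B. {row=3, pile=1, face=up, rank=8}: pile = 1, matches → Group A. {row=3, pile=4, face=down, rank=12}: pile = 4, does not pass → Group B.

Group B, Group A, Group B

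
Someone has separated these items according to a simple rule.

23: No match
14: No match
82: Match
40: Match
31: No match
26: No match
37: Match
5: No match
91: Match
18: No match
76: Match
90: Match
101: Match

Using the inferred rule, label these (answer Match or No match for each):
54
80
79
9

One predicate separates the groups cleanly: at least 37.
54 — 54 ≥ 37, hence Match.
80 — 80 ≥ 37, hence Match.
79 — 79 ≥ 37, hence Match.
9 — 9 < 37, hence No match.

Match, Match, Match, No match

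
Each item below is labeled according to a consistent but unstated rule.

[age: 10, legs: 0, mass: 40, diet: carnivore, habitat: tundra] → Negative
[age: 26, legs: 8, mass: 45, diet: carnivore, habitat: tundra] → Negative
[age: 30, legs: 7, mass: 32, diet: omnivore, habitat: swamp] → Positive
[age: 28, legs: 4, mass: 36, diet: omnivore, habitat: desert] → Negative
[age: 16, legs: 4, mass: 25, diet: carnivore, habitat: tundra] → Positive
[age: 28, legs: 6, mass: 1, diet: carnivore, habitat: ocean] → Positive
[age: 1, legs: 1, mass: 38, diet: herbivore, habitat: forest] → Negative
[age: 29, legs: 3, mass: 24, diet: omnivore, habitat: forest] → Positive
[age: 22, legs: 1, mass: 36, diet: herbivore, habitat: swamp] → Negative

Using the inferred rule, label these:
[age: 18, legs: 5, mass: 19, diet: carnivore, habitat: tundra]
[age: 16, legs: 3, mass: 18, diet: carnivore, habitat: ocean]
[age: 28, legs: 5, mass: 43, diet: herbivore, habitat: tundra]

The classifier is using: mass ≤ 32.
[age: 18, legs: 5, mass: 19, diet: carnivore, habitat: tundra]: Positive (mass = 19).
[age: 16, legs: 3, mass: 18, diet: carnivore, habitat: ocean]: Positive (mass = 18).
[age: 28, legs: 5, mass: 43, diet: herbivore, habitat: tundra]: Negative (mass = 43).

Positive, Positive, Negative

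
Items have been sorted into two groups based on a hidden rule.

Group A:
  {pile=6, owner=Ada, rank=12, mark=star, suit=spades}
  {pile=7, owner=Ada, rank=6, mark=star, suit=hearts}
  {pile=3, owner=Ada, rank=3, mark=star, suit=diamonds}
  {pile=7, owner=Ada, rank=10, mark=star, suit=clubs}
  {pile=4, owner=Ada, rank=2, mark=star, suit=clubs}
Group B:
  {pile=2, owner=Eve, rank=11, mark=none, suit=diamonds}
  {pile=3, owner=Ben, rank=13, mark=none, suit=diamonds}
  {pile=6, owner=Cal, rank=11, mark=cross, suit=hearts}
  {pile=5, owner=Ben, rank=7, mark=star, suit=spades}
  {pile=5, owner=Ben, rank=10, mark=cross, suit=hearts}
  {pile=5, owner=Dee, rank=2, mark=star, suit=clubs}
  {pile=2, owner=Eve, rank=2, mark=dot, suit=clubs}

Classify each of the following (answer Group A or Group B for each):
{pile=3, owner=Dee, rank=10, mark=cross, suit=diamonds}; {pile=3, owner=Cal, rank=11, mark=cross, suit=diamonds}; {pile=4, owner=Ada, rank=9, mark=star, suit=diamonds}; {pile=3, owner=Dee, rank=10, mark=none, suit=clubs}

Group B, Group B, Group A, Group B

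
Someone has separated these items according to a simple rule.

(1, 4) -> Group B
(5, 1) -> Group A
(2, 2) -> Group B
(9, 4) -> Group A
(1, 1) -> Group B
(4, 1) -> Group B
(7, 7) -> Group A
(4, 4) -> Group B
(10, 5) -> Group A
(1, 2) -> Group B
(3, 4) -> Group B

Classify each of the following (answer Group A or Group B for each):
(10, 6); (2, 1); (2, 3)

'Group A' ⟺ first ≥ 5.
(10, 6): first 10, fits → Group A.
(2, 1): first 2, doesn't qualify → Group B.
(2, 3): first 2, doesn't qualify → Group B.

Group A, Group B, Group B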